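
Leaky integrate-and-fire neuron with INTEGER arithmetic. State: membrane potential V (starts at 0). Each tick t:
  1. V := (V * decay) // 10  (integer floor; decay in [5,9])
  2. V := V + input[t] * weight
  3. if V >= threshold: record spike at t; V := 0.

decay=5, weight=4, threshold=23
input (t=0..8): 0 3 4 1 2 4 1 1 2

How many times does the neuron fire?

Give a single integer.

Answer: 1

Derivation:
t=0: input=0 -> V=0
t=1: input=3 -> V=12
t=2: input=4 -> V=22
t=3: input=1 -> V=15
t=4: input=2 -> V=15
t=5: input=4 -> V=0 FIRE
t=6: input=1 -> V=4
t=7: input=1 -> V=6
t=8: input=2 -> V=11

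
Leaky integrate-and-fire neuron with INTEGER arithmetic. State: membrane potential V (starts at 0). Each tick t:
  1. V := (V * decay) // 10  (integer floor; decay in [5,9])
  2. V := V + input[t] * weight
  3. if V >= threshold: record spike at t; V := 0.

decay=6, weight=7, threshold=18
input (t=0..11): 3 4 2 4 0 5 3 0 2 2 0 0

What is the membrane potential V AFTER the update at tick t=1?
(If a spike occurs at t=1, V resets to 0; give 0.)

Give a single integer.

t=0: input=3 -> V=0 FIRE
t=1: input=4 -> V=0 FIRE
t=2: input=2 -> V=14
t=3: input=4 -> V=0 FIRE
t=4: input=0 -> V=0
t=5: input=5 -> V=0 FIRE
t=6: input=3 -> V=0 FIRE
t=7: input=0 -> V=0
t=8: input=2 -> V=14
t=9: input=2 -> V=0 FIRE
t=10: input=0 -> V=0
t=11: input=0 -> V=0

Answer: 0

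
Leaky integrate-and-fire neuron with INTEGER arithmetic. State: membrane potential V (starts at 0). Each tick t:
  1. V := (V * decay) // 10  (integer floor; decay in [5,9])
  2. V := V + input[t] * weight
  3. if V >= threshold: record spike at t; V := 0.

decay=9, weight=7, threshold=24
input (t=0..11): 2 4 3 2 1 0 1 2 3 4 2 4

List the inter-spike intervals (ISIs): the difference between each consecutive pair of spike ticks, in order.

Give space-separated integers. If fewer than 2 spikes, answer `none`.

Answer: 2 4 2 2

Derivation:
t=0: input=2 -> V=14
t=1: input=4 -> V=0 FIRE
t=2: input=3 -> V=21
t=3: input=2 -> V=0 FIRE
t=4: input=1 -> V=7
t=5: input=0 -> V=6
t=6: input=1 -> V=12
t=7: input=2 -> V=0 FIRE
t=8: input=3 -> V=21
t=9: input=4 -> V=0 FIRE
t=10: input=2 -> V=14
t=11: input=4 -> V=0 FIRE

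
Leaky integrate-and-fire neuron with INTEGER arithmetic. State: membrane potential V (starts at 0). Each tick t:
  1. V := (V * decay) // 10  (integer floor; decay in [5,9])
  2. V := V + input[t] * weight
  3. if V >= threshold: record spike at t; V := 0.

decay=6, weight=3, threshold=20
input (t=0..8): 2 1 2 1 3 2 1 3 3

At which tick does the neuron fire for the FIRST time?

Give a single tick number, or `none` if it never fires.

t=0: input=2 -> V=6
t=1: input=1 -> V=6
t=2: input=2 -> V=9
t=3: input=1 -> V=8
t=4: input=3 -> V=13
t=5: input=2 -> V=13
t=6: input=1 -> V=10
t=7: input=3 -> V=15
t=8: input=3 -> V=18

Answer: none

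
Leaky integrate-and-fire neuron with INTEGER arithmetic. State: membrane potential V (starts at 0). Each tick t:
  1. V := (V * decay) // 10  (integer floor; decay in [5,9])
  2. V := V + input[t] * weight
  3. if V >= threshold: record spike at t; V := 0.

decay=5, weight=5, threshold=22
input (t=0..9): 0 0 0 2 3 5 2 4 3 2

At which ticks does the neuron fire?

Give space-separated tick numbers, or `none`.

t=0: input=0 -> V=0
t=1: input=0 -> V=0
t=2: input=0 -> V=0
t=3: input=2 -> V=10
t=4: input=3 -> V=20
t=5: input=5 -> V=0 FIRE
t=6: input=2 -> V=10
t=7: input=4 -> V=0 FIRE
t=8: input=3 -> V=15
t=9: input=2 -> V=17

Answer: 5 7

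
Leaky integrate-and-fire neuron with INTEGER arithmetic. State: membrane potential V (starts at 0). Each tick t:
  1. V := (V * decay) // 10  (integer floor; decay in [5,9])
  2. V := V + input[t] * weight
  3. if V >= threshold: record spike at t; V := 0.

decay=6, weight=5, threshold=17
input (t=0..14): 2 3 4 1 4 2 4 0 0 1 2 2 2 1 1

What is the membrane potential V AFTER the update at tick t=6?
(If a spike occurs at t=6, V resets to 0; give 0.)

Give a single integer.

Answer: 0

Derivation:
t=0: input=2 -> V=10
t=1: input=3 -> V=0 FIRE
t=2: input=4 -> V=0 FIRE
t=3: input=1 -> V=5
t=4: input=4 -> V=0 FIRE
t=5: input=2 -> V=10
t=6: input=4 -> V=0 FIRE
t=7: input=0 -> V=0
t=8: input=0 -> V=0
t=9: input=1 -> V=5
t=10: input=2 -> V=13
t=11: input=2 -> V=0 FIRE
t=12: input=2 -> V=10
t=13: input=1 -> V=11
t=14: input=1 -> V=11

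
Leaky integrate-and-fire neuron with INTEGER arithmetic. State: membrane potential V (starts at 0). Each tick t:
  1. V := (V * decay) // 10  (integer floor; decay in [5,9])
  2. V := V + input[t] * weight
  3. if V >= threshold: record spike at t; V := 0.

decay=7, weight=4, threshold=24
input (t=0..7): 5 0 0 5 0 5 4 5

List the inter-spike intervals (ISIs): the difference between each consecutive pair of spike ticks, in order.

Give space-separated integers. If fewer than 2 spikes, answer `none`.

Answer: 3

Derivation:
t=0: input=5 -> V=20
t=1: input=0 -> V=14
t=2: input=0 -> V=9
t=3: input=5 -> V=0 FIRE
t=4: input=0 -> V=0
t=5: input=5 -> V=20
t=6: input=4 -> V=0 FIRE
t=7: input=5 -> V=20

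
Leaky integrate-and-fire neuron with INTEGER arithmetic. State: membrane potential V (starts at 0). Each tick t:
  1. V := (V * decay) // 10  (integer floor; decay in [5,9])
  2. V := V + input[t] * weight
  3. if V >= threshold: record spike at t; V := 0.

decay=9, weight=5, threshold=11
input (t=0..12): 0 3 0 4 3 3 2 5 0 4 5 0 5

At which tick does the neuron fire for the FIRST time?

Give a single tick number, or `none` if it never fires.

t=0: input=0 -> V=0
t=1: input=3 -> V=0 FIRE
t=2: input=0 -> V=0
t=3: input=4 -> V=0 FIRE
t=4: input=3 -> V=0 FIRE
t=5: input=3 -> V=0 FIRE
t=6: input=2 -> V=10
t=7: input=5 -> V=0 FIRE
t=8: input=0 -> V=0
t=9: input=4 -> V=0 FIRE
t=10: input=5 -> V=0 FIRE
t=11: input=0 -> V=0
t=12: input=5 -> V=0 FIRE

Answer: 1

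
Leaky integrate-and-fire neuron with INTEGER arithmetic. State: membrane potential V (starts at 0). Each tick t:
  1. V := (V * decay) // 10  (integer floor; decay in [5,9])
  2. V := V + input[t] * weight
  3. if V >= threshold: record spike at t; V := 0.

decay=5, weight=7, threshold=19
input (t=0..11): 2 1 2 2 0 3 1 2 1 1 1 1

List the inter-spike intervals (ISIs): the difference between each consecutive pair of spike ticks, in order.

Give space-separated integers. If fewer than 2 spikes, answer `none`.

Answer: 3

Derivation:
t=0: input=2 -> V=14
t=1: input=1 -> V=14
t=2: input=2 -> V=0 FIRE
t=3: input=2 -> V=14
t=4: input=0 -> V=7
t=5: input=3 -> V=0 FIRE
t=6: input=1 -> V=7
t=7: input=2 -> V=17
t=8: input=1 -> V=15
t=9: input=1 -> V=14
t=10: input=1 -> V=14
t=11: input=1 -> V=14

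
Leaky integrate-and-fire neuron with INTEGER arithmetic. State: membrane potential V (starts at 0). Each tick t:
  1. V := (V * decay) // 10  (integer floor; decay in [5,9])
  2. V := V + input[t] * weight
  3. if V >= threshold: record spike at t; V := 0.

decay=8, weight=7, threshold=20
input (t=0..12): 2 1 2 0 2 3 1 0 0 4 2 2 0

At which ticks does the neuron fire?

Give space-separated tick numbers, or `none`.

t=0: input=2 -> V=14
t=1: input=1 -> V=18
t=2: input=2 -> V=0 FIRE
t=3: input=0 -> V=0
t=4: input=2 -> V=14
t=5: input=3 -> V=0 FIRE
t=6: input=1 -> V=7
t=7: input=0 -> V=5
t=8: input=0 -> V=4
t=9: input=4 -> V=0 FIRE
t=10: input=2 -> V=14
t=11: input=2 -> V=0 FIRE
t=12: input=0 -> V=0

Answer: 2 5 9 11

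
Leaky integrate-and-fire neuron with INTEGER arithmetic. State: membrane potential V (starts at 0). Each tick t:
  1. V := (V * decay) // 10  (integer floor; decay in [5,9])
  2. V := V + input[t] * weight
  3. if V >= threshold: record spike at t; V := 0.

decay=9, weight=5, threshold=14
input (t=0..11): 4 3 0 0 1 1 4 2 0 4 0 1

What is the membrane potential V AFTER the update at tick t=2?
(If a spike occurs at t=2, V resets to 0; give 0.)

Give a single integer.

t=0: input=4 -> V=0 FIRE
t=1: input=3 -> V=0 FIRE
t=2: input=0 -> V=0
t=3: input=0 -> V=0
t=4: input=1 -> V=5
t=5: input=1 -> V=9
t=6: input=4 -> V=0 FIRE
t=7: input=2 -> V=10
t=8: input=0 -> V=9
t=9: input=4 -> V=0 FIRE
t=10: input=0 -> V=0
t=11: input=1 -> V=5

Answer: 0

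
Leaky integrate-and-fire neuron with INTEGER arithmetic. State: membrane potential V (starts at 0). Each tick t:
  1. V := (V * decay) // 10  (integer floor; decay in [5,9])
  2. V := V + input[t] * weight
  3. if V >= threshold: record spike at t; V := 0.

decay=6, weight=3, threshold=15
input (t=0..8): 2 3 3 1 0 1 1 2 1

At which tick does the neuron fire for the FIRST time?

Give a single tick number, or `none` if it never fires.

Answer: 2

Derivation:
t=0: input=2 -> V=6
t=1: input=3 -> V=12
t=2: input=3 -> V=0 FIRE
t=3: input=1 -> V=3
t=4: input=0 -> V=1
t=5: input=1 -> V=3
t=6: input=1 -> V=4
t=7: input=2 -> V=8
t=8: input=1 -> V=7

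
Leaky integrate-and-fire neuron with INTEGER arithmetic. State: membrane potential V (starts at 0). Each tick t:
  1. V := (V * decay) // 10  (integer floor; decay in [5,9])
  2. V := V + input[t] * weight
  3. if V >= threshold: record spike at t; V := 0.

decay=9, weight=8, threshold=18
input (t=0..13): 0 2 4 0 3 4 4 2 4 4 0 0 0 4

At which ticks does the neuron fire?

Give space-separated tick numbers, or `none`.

t=0: input=0 -> V=0
t=1: input=2 -> V=16
t=2: input=4 -> V=0 FIRE
t=3: input=0 -> V=0
t=4: input=3 -> V=0 FIRE
t=5: input=4 -> V=0 FIRE
t=6: input=4 -> V=0 FIRE
t=7: input=2 -> V=16
t=8: input=4 -> V=0 FIRE
t=9: input=4 -> V=0 FIRE
t=10: input=0 -> V=0
t=11: input=0 -> V=0
t=12: input=0 -> V=0
t=13: input=4 -> V=0 FIRE

Answer: 2 4 5 6 8 9 13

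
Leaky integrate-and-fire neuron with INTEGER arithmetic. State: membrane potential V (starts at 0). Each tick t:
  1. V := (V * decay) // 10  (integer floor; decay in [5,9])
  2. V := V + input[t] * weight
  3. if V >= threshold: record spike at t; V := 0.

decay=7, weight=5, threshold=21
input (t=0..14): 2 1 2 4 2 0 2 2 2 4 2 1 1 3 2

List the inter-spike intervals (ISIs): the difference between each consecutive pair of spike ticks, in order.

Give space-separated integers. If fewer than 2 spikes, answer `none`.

Answer: 5 2 4

Derivation:
t=0: input=2 -> V=10
t=1: input=1 -> V=12
t=2: input=2 -> V=18
t=3: input=4 -> V=0 FIRE
t=4: input=2 -> V=10
t=5: input=0 -> V=7
t=6: input=2 -> V=14
t=7: input=2 -> V=19
t=8: input=2 -> V=0 FIRE
t=9: input=4 -> V=20
t=10: input=2 -> V=0 FIRE
t=11: input=1 -> V=5
t=12: input=1 -> V=8
t=13: input=3 -> V=20
t=14: input=2 -> V=0 FIRE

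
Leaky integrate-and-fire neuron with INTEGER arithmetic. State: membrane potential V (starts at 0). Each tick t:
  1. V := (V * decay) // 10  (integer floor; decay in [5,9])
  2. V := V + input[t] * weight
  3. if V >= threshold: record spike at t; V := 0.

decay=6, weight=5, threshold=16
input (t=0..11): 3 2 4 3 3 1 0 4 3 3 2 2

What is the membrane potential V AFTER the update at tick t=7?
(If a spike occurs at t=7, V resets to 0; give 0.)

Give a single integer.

t=0: input=3 -> V=15
t=1: input=2 -> V=0 FIRE
t=2: input=4 -> V=0 FIRE
t=3: input=3 -> V=15
t=4: input=3 -> V=0 FIRE
t=5: input=1 -> V=5
t=6: input=0 -> V=3
t=7: input=4 -> V=0 FIRE
t=8: input=3 -> V=15
t=9: input=3 -> V=0 FIRE
t=10: input=2 -> V=10
t=11: input=2 -> V=0 FIRE

Answer: 0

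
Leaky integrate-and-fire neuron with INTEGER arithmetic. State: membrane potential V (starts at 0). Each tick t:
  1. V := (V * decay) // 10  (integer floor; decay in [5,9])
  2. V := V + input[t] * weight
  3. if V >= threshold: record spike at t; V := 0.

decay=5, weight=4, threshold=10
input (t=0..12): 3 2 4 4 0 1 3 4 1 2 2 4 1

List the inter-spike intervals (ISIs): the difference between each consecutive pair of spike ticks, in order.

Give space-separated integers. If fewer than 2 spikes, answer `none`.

Answer: 2 1 3 1 2 2

Derivation:
t=0: input=3 -> V=0 FIRE
t=1: input=2 -> V=8
t=2: input=4 -> V=0 FIRE
t=3: input=4 -> V=0 FIRE
t=4: input=0 -> V=0
t=5: input=1 -> V=4
t=6: input=3 -> V=0 FIRE
t=7: input=4 -> V=0 FIRE
t=8: input=1 -> V=4
t=9: input=2 -> V=0 FIRE
t=10: input=2 -> V=8
t=11: input=4 -> V=0 FIRE
t=12: input=1 -> V=4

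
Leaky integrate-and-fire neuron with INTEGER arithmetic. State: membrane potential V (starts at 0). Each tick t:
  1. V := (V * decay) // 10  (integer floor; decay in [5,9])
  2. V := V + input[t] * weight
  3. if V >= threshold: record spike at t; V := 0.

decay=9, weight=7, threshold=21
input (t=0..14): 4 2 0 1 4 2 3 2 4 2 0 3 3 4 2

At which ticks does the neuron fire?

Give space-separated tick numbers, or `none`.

t=0: input=4 -> V=0 FIRE
t=1: input=2 -> V=14
t=2: input=0 -> V=12
t=3: input=1 -> V=17
t=4: input=4 -> V=0 FIRE
t=5: input=2 -> V=14
t=6: input=3 -> V=0 FIRE
t=7: input=2 -> V=14
t=8: input=4 -> V=0 FIRE
t=9: input=2 -> V=14
t=10: input=0 -> V=12
t=11: input=3 -> V=0 FIRE
t=12: input=3 -> V=0 FIRE
t=13: input=4 -> V=0 FIRE
t=14: input=2 -> V=14

Answer: 0 4 6 8 11 12 13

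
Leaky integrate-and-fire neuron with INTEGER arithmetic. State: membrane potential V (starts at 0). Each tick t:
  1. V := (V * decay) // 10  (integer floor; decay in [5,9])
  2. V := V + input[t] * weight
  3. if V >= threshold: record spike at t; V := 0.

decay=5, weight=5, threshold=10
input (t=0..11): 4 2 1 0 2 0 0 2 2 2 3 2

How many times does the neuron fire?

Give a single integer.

t=0: input=4 -> V=0 FIRE
t=1: input=2 -> V=0 FIRE
t=2: input=1 -> V=5
t=3: input=0 -> V=2
t=4: input=2 -> V=0 FIRE
t=5: input=0 -> V=0
t=6: input=0 -> V=0
t=7: input=2 -> V=0 FIRE
t=8: input=2 -> V=0 FIRE
t=9: input=2 -> V=0 FIRE
t=10: input=3 -> V=0 FIRE
t=11: input=2 -> V=0 FIRE

Answer: 8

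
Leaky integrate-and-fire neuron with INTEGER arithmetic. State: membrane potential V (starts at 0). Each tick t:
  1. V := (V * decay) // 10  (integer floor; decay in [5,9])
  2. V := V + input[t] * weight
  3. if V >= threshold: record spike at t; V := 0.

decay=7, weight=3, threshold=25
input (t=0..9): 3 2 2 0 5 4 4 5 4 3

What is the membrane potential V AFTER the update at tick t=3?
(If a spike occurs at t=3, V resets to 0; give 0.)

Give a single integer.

Answer: 9

Derivation:
t=0: input=3 -> V=9
t=1: input=2 -> V=12
t=2: input=2 -> V=14
t=3: input=0 -> V=9
t=4: input=5 -> V=21
t=5: input=4 -> V=0 FIRE
t=6: input=4 -> V=12
t=7: input=5 -> V=23
t=8: input=4 -> V=0 FIRE
t=9: input=3 -> V=9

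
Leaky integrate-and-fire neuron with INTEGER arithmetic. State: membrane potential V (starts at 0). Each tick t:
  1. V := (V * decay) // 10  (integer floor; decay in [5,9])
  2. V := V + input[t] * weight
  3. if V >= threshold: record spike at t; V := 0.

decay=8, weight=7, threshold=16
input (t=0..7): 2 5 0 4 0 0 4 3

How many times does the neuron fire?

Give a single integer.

Answer: 4

Derivation:
t=0: input=2 -> V=14
t=1: input=5 -> V=0 FIRE
t=2: input=0 -> V=0
t=3: input=4 -> V=0 FIRE
t=4: input=0 -> V=0
t=5: input=0 -> V=0
t=6: input=4 -> V=0 FIRE
t=7: input=3 -> V=0 FIRE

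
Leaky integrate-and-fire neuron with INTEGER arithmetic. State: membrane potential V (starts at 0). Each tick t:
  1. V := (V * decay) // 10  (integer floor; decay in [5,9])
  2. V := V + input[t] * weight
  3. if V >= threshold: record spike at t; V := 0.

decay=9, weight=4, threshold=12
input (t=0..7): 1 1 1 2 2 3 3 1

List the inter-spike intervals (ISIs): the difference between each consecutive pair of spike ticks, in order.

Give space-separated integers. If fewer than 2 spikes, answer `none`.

Answer: 2 1

Derivation:
t=0: input=1 -> V=4
t=1: input=1 -> V=7
t=2: input=1 -> V=10
t=3: input=2 -> V=0 FIRE
t=4: input=2 -> V=8
t=5: input=3 -> V=0 FIRE
t=6: input=3 -> V=0 FIRE
t=7: input=1 -> V=4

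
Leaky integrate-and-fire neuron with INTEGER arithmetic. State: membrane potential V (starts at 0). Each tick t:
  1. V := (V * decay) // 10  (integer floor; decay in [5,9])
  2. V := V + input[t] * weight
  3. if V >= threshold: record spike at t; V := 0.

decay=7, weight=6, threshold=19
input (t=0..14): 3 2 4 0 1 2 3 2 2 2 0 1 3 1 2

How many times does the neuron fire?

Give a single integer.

t=0: input=3 -> V=18
t=1: input=2 -> V=0 FIRE
t=2: input=4 -> V=0 FIRE
t=3: input=0 -> V=0
t=4: input=1 -> V=6
t=5: input=2 -> V=16
t=6: input=3 -> V=0 FIRE
t=7: input=2 -> V=12
t=8: input=2 -> V=0 FIRE
t=9: input=2 -> V=12
t=10: input=0 -> V=8
t=11: input=1 -> V=11
t=12: input=3 -> V=0 FIRE
t=13: input=1 -> V=6
t=14: input=2 -> V=16

Answer: 5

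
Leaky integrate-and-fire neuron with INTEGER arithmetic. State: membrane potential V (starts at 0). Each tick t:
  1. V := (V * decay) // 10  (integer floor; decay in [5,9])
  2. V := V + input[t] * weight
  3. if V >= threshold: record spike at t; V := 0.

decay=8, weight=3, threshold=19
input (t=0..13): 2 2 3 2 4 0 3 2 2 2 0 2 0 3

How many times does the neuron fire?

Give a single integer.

Answer: 2

Derivation:
t=0: input=2 -> V=6
t=1: input=2 -> V=10
t=2: input=3 -> V=17
t=3: input=2 -> V=0 FIRE
t=4: input=4 -> V=12
t=5: input=0 -> V=9
t=6: input=3 -> V=16
t=7: input=2 -> V=18
t=8: input=2 -> V=0 FIRE
t=9: input=2 -> V=6
t=10: input=0 -> V=4
t=11: input=2 -> V=9
t=12: input=0 -> V=7
t=13: input=3 -> V=14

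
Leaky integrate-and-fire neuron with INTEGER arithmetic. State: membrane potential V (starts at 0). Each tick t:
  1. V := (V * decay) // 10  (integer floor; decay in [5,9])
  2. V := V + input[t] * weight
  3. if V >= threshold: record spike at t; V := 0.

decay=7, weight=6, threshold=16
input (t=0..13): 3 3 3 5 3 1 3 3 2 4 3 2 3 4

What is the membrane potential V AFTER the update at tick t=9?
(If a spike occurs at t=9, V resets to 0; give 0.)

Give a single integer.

t=0: input=3 -> V=0 FIRE
t=1: input=3 -> V=0 FIRE
t=2: input=3 -> V=0 FIRE
t=3: input=5 -> V=0 FIRE
t=4: input=3 -> V=0 FIRE
t=5: input=1 -> V=6
t=6: input=3 -> V=0 FIRE
t=7: input=3 -> V=0 FIRE
t=8: input=2 -> V=12
t=9: input=4 -> V=0 FIRE
t=10: input=3 -> V=0 FIRE
t=11: input=2 -> V=12
t=12: input=3 -> V=0 FIRE
t=13: input=4 -> V=0 FIRE

Answer: 0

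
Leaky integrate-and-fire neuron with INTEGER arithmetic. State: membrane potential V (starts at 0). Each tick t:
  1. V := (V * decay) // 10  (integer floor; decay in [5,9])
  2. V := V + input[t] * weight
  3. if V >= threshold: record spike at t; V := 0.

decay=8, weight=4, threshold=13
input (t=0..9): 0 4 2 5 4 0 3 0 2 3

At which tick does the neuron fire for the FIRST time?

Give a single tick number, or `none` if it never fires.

Answer: 1

Derivation:
t=0: input=0 -> V=0
t=1: input=4 -> V=0 FIRE
t=2: input=2 -> V=8
t=3: input=5 -> V=0 FIRE
t=4: input=4 -> V=0 FIRE
t=5: input=0 -> V=0
t=6: input=3 -> V=12
t=7: input=0 -> V=9
t=8: input=2 -> V=0 FIRE
t=9: input=3 -> V=12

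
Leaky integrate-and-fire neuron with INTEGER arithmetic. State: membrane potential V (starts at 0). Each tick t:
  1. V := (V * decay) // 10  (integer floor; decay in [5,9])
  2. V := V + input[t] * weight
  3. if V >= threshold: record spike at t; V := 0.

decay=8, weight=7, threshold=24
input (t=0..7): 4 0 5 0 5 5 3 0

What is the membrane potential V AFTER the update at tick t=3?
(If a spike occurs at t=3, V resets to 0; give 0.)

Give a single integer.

Answer: 0

Derivation:
t=0: input=4 -> V=0 FIRE
t=1: input=0 -> V=0
t=2: input=5 -> V=0 FIRE
t=3: input=0 -> V=0
t=4: input=5 -> V=0 FIRE
t=5: input=5 -> V=0 FIRE
t=6: input=3 -> V=21
t=7: input=0 -> V=16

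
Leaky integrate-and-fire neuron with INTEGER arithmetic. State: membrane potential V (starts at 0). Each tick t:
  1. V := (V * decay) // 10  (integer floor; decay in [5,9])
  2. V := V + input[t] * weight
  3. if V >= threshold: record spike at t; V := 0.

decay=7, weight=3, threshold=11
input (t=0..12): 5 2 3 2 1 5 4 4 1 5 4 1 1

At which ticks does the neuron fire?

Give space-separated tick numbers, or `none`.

Answer: 0 2 5 6 7 9 10

Derivation:
t=0: input=5 -> V=0 FIRE
t=1: input=2 -> V=6
t=2: input=3 -> V=0 FIRE
t=3: input=2 -> V=6
t=4: input=1 -> V=7
t=5: input=5 -> V=0 FIRE
t=6: input=4 -> V=0 FIRE
t=7: input=4 -> V=0 FIRE
t=8: input=1 -> V=3
t=9: input=5 -> V=0 FIRE
t=10: input=4 -> V=0 FIRE
t=11: input=1 -> V=3
t=12: input=1 -> V=5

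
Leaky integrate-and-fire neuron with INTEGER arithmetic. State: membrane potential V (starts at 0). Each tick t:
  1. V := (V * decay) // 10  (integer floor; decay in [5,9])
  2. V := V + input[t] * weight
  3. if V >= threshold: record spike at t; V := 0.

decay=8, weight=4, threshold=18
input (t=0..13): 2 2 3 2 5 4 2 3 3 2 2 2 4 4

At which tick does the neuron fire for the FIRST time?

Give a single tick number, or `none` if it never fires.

Answer: 2

Derivation:
t=0: input=2 -> V=8
t=1: input=2 -> V=14
t=2: input=3 -> V=0 FIRE
t=3: input=2 -> V=8
t=4: input=5 -> V=0 FIRE
t=5: input=4 -> V=16
t=6: input=2 -> V=0 FIRE
t=7: input=3 -> V=12
t=8: input=3 -> V=0 FIRE
t=9: input=2 -> V=8
t=10: input=2 -> V=14
t=11: input=2 -> V=0 FIRE
t=12: input=4 -> V=16
t=13: input=4 -> V=0 FIRE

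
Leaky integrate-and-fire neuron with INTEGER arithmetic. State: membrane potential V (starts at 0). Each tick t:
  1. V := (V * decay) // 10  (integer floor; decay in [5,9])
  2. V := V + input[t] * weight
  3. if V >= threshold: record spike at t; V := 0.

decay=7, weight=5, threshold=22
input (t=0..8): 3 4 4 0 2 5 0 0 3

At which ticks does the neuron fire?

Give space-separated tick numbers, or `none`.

t=0: input=3 -> V=15
t=1: input=4 -> V=0 FIRE
t=2: input=4 -> V=20
t=3: input=0 -> V=14
t=4: input=2 -> V=19
t=5: input=5 -> V=0 FIRE
t=6: input=0 -> V=0
t=7: input=0 -> V=0
t=8: input=3 -> V=15

Answer: 1 5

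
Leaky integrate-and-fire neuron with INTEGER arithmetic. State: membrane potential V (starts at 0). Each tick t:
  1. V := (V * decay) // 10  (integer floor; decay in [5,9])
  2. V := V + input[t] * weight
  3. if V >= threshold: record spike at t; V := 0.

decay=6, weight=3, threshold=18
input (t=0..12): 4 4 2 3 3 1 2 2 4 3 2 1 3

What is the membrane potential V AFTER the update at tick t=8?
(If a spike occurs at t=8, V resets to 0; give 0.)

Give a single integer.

t=0: input=4 -> V=12
t=1: input=4 -> V=0 FIRE
t=2: input=2 -> V=6
t=3: input=3 -> V=12
t=4: input=3 -> V=16
t=5: input=1 -> V=12
t=6: input=2 -> V=13
t=7: input=2 -> V=13
t=8: input=4 -> V=0 FIRE
t=9: input=3 -> V=9
t=10: input=2 -> V=11
t=11: input=1 -> V=9
t=12: input=3 -> V=14

Answer: 0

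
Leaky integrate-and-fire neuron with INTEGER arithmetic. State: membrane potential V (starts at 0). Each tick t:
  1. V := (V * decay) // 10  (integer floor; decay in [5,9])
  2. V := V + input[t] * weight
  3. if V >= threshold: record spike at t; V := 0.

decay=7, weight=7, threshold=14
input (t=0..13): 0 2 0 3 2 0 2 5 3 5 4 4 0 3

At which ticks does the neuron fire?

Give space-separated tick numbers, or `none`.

t=0: input=0 -> V=0
t=1: input=2 -> V=0 FIRE
t=2: input=0 -> V=0
t=3: input=3 -> V=0 FIRE
t=4: input=2 -> V=0 FIRE
t=5: input=0 -> V=0
t=6: input=2 -> V=0 FIRE
t=7: input=5 -> V=0 FIRE
t=8: input=3 -> V=0 FIRE
t=9: input=5 -> V=0 FIRE
t=10: input=4 -> V=0 FIRE
t=11: input=4 -> V=0 FIRE
t=12: input=0 -> V=0
t=13: input=3 -> V=0 FIRE

Answer: 1 3 4 6 7 8 9 10 11 13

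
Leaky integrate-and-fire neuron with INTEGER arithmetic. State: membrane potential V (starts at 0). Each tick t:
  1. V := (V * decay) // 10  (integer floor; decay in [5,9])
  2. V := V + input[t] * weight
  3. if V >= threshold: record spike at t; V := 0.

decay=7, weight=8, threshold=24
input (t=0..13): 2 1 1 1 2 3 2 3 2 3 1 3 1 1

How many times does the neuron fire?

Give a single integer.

Answer: 5

Derivation:
t=0: input=2 -> V=16
t=1: input=1 -> V=19
t=2: input=1 -> V=21
t=3: input=1 -> V=22
t=4: input=2 -> V=0 FIRE
t=5: input=3 -> V=0 FIRE
t=6: input=2 -> V=16
t=7: input=3 -> V=0 FIRE
t=8: input=2 -> V=16
t=9: input=3 -> V=0 FIRE
t=10: input=1 -> V=8
t=11: input=3 -> V=0 FIRE
t=12: input=1 -> V=8
t=13: input=1 -> V=13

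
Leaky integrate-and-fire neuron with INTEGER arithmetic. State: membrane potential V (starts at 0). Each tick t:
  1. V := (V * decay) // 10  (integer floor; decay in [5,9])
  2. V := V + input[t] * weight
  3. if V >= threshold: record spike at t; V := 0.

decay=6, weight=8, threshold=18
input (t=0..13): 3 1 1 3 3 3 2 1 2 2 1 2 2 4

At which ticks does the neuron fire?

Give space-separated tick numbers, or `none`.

t=0: input=3 -> V=0 FIRE
t=1: input=1 -> V=8
t=2: input=1 -> V=12
t=3: input=3 -> V=0 FIRE
t=4: input=3 -> V=0 FIRE
t=5: input=3 -> V=0 FIRE
t=6: input=2 -> V=16
t=7: input=1 -> V=17
t=8: input=2 -> V=0 FIRE
t=9: input=2 -> V=16
t=10: input=1 -> V=17
t=11: input=2 -> V=0 FIRE
t=12: input=2 -> V=16
t=13: input=4 -> V=0 FIRE

Answer: 0 3 4 5 8 11 13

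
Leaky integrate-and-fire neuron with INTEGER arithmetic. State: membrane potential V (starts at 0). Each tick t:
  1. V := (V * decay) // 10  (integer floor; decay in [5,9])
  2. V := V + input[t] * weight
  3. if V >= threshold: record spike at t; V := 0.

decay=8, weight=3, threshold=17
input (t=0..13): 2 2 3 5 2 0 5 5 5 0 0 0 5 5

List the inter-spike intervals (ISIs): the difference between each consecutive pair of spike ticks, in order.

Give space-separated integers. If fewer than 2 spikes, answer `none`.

t=0: input=2 -> V=6
t=1: input=2 -> V=10
t=2: input=3 -> V=0 FIRE
t=3: input=5 -> V=15
t=4: input=2 -> V=0 FIRE
t=5: input=0 -> V=0
t=6: input=5 -> V=15
t=7: input=5 -> V=0 FIRE
t=8: input=5 -> V=15
t=9: input=0 -> V=12
t=10: input=0 -> V=9
t=11: input=0 -> V=7
t=12: input=5 -> V=0 FIRE
t=13: input=5 -> V=15

Answer: 2 3 5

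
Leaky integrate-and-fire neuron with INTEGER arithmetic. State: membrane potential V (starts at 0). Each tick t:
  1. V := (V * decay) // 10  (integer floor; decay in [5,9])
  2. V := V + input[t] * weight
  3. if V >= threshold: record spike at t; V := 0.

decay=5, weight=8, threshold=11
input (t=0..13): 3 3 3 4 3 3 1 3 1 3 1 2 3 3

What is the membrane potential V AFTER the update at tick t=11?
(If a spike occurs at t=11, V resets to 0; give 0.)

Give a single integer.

Answer: 0

Derivation:
t=0: input=3 -> V=0 FIRE
t=1: input=3 -> V=0 FIRE
t=2: input=3 -> V=0 FIRE
t=3: input=4 -> V=0 FIRE
t=4: input=3 -> V=0 FIRE
t=5: input=3 -> V=0 FIRE
t=6: input=1 -> V=8
t=7: input=3 -> V=0 FIRE
t=8: input=1 -> V=8
t=9: input=3 -> V=0 FIRE
t=10: input=1 -> V=8
t=11: input=2 -> V=0 FIRE
t=12: input=3 -> V=0 FIRE
t=13: input=3 -> V=0 FIRE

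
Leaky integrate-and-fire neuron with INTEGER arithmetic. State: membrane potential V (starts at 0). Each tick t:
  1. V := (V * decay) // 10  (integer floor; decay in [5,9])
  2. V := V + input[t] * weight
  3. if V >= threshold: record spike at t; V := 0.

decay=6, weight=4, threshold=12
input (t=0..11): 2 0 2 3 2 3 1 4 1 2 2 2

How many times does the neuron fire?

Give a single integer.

t=0: input=2 -> V=8
t=1: input=0 -> V=4
t=2: input=2 -> V=10
t=3: input=3 -> V=0 FIRE
t=4: input=2 -> V=8
t=5: input=3 -> V=0 FIRE
t=6: input=1 -> V=4
t=7: input=4 -> V=0 FIRE
t=8: input=1 -> V=4
t=9: input=2 -> V=10
t=10: input=2 -> V=0 FIRE
t=11: input=2 -> V=8

Answer: 4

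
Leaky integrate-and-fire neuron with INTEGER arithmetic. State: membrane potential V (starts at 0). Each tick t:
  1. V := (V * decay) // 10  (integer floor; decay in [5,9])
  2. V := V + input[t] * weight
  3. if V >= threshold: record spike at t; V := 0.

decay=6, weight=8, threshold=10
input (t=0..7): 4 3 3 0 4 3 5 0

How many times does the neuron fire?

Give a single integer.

Answer: 6

Derivation:
t=0: input=4 -> V=0 FIRE
t=1: input=3 -> V=0 FIRE
t=2: input=3 -> V=0 FIRE
t=3: input=0 -> V=0
t=4: input=4 -> V=0 FIRE
t=5: input=3 -> V=0 FIRE
t=6: input=5 -> V=0 FIRE
t=7: input=0 -> V=0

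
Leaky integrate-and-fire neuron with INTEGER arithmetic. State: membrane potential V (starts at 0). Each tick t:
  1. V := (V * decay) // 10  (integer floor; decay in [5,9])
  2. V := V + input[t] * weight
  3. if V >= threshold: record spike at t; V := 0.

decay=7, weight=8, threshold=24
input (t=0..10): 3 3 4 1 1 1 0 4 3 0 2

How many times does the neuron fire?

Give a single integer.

Answer: 5

Derivation:
t=0: input=3 -> V=0 FIRE
t=1: input=3 -> V=0 FIRE
t=2: input=4 -> V=0 FIRE
t=3: input=1 -> V=8
t=4: input=1 -> V=13
t=5: input=1 -> V=17
t=6: input=0 -> V=11
t=7: input=4 -> V=0 FIRE
t=8: input=3 -> V=0 FIRE
t=9: input=0 -> V=0
t=10: input=2 -> V=16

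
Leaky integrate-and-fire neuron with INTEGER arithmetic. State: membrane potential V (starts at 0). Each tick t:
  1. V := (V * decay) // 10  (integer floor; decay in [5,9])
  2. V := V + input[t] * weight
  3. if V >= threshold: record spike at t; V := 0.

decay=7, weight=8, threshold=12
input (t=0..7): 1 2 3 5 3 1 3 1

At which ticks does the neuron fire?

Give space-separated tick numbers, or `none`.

t=0: input=1 -> V=8
t=1: input=2 -> V=0 FIRE
t=2: input=3 -> V=0 FIRE
t=3: input=5 -> V=0 FIRE
t=4: input=3 -> V=0 FIRE
t=5: input=1 -> V=8
t=6: input=3 -> V=0 FIRE
t=7: input=1 -> V=8

Answer: 1 2 3 4 6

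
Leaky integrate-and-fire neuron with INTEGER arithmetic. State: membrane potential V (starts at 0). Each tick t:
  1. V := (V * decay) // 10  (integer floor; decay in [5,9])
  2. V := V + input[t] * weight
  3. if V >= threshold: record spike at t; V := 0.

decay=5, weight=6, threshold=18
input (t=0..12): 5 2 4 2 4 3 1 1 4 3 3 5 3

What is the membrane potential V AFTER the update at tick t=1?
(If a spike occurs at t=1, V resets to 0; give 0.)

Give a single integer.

Answer: 12

Derivation:
t=0: input=5 -> V=0 FIRE
t=1: input=2 -> V=12
t=2: input=4 -> V=0 FIRE
t=3: input=2 -> V=12
t=4: input=4 -> V=0 FIRE
t=5: input=3 -> V=0 FIRE
t=6: input=1 -> V=6
t=7: input=1 -> V=9
t=8: input=4 -> V=0 FIRE
t=9: input=3 -> V=0 FIRE
t=10: input=3 -> V=0 FIRE
t=11: input=5 -> V=0 FIRE
t=12: input=3 -> V=0 FIRE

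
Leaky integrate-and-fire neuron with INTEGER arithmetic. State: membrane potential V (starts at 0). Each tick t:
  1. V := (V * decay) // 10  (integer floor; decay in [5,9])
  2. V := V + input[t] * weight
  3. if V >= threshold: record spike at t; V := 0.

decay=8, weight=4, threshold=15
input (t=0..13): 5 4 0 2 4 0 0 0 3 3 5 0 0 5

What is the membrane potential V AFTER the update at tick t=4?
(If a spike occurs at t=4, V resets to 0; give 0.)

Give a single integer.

t=0: input=5 -> V=0 FIRE
t=1: input=4 -> V=0 FIRE
t=2: input=0 -> V=0
t=3: input=2 -> V=8
t=4: input=4 -> V=0 FIRE
t=5: input=0 -> V=0
t=6: input=0 -> V=0
t=7: input=0 -> V=0
t=8: input=3 -> V=12
t=9: input=3 -> V=0 FIRE
t=10: input=5 -> V=0 FIRE
t=11: input=0 -> V=0
t=12: input=0 -> V=0
t=13: input=5 -> V=0 FIRE

Answer: 0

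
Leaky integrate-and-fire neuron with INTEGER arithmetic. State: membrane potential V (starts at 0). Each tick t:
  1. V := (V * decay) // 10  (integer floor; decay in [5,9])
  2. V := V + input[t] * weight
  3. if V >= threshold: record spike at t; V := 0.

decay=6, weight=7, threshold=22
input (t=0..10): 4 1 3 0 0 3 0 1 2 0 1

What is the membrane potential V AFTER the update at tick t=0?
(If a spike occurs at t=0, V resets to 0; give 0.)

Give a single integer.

t=0: input=4 -> V=0 FIRE
t=1: input=1 -> V=7
t=2: input=3 -> V=0 FIRE
t=3: input=0 -> V=0
t=4: input=0 -> V=0
t=5: input=3 -> V=21
t=6: input=0 -> V=12
t=7: input=1 -> V=14
t=8: input=2 -> V=0 FIRE
t=9: input=0 -> V=0
t=10: input=1 -> V=7

Answer: 0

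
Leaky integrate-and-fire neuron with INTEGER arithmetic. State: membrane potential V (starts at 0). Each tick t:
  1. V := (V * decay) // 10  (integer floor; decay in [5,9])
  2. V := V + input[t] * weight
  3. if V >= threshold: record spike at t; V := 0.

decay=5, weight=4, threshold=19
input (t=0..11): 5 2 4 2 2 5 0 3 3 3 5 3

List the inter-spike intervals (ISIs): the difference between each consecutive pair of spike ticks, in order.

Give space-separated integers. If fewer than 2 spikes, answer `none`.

Answer: 2 3 4 1

Derivation:
t=0: input=5 -> V=0 FIRE
t=1: input=2 -> V=8
t=2: input=4 -> V=0 FIRE
t=3: input=2 -> V=8
t=4: input=2 -> V=12
t=5: input=5 -> V=0 FIRE
t=6: input=0 -> V=0
t=7: input=3 -> V=12
t=8: input=3 -> V=18
t=9: input=3 -> V=0 FIRE
t=10: input=5 -> V=0 FIRE
t=11: input=3 -> V=12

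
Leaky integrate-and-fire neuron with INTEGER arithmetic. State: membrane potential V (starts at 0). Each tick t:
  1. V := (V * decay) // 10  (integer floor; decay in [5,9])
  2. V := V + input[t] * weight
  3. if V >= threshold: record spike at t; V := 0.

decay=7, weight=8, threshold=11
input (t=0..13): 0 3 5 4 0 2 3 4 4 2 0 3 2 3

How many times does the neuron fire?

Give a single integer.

t=0: input=0 -> V=0
t=1: input=3 -> V=0 FIRE
t=2: input=5 -> V=0 FIRE
t=3: input=4 -> V=0 FIRE
t=4: input=0 -> V=0
t=5: input=2 -> V=0 FIRE
t=6: input=3 -> V=0 FIRE
t=7: input=4 -> V=0 FIRE
t=8: input=4 -> V=0 FIRE
t=9: input=2 -> V=0 FIRE
t=10: input=0 -> V=0
t=11: input=3 -> V=0 FIRE
t=12: input=2 -> V=0 FIRE
t=13: input=3 -> V=0 FIRE

Answer: 11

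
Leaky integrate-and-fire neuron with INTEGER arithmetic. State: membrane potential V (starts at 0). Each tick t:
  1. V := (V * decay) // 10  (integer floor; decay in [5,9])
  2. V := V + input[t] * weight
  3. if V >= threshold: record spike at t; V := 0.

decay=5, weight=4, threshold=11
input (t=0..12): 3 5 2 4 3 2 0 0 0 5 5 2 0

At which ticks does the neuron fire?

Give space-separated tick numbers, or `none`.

Answer: 0 1 3 4 9 10

Derivation:
t=0: input=3 -> V=0 FIRE
t=1: input=5 -> V=0 FIRE
t=2: input=2 -> V=8
t=3: input=4 -> V=0 FIRE
t=4: input=3 -> V=0 FIRE
t=5: input=2 -> V=8
t=6: input=0 -> V=4
t=7: input=0 -> V=2
t=8: input=0 -> V=1
t=9: input=5 -> V=0 FIRE
t=10: input=5 -> V=0 FIRE
t=11: input=2 -> V=8
t=12: input=0 -> V=4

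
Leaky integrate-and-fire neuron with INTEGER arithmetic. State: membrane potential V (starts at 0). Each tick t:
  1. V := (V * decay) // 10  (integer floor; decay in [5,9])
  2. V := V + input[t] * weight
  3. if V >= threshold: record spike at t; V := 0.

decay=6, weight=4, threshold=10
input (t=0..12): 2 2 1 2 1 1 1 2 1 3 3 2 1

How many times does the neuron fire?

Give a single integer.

t=0: input=2 -> V=8
t=1: input=2 -> V=0 FIRE
t=2: input=1 -> V=4
t=3: input=2 -> V=0 FIRE
t=4: input=1 -> V=4
t=5: input=1 -> V=6
t=6: input=1 -> V=7
t=7: input=2 -> V=0 FIRE
t=8: input=1 -> V=4
t=9: input=3 -> V=0 FIRE
t=10: input=3 -> V=0 FIRE
t=11: input=2 -> V=8
t=12: input=1 -> V=8

Answer: 5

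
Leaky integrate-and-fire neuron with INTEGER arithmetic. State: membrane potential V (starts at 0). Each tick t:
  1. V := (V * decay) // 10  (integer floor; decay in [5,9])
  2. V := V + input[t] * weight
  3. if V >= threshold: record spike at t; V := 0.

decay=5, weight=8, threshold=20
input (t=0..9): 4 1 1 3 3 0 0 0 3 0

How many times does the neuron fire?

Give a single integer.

t=0: input=4 -> V=0 FIRE
t=1: input=1 -> V=8
t=2: input=1 -> V=12
t=3: input=3 -> V=0 FIRE
t=4: input=3 -> V=0 FIRE
t=5: input=0 -> V=0
t=6: input=0 -> V=0
t=7: input=0 -> V=0
t=8: input=3 -> V=0 FIRE
t=9: input=0 -> V=0

Answer: 4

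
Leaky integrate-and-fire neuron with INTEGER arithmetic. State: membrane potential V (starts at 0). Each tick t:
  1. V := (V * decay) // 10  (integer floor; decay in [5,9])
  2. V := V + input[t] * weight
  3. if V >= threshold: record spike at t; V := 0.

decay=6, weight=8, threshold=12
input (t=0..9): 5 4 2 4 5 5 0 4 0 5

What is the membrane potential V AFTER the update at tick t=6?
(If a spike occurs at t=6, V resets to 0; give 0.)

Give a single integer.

t=0: input=5 -> V=0 FIRE
t=1: input=4 -> V=0 FIRE
t=2: input=2 -> V=0 FIRE
t=3: input=4 -> V=0 FIRE
t=4: input=5 -> V=0 FIRE
t=5: input=5 -> V=0 FIRE
t=6: input=0 -> V=0
t=7: input=4 -> V=0 FIRE
t=8: input=0 -> V=0
t=9: input=5 -> V=0 FIRE

Answer: 0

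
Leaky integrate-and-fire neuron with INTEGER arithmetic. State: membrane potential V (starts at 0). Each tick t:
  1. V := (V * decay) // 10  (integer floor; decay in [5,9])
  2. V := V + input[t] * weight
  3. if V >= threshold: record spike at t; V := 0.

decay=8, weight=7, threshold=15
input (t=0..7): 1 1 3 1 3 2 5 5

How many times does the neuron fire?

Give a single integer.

t=0: input=1 -> V=7
t=1: input=1 -> V=12
t=2: input=3 -> V=0 FIRE
t=3: input=1 -> V=7
t=4: input=3 -> V=0 FIRE
t=5: input=2 -> V=14
t=6: input=5 -> V=0 FIRE
t=7: input=5 -> V=0 FIRE

Answer: 4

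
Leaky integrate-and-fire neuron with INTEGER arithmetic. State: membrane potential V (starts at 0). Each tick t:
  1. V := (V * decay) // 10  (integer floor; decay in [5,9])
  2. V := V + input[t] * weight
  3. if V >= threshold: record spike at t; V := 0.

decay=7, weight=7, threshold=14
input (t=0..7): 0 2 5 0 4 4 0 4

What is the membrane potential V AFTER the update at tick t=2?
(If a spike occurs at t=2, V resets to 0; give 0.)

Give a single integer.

t=0: input=0 -> V=0
t=1: input=2 -> V=0 FIRE
t=2: input=5 -> V=0 FIRE
t=3: input=0 -> V=0
t=4: input=4 -> V=0 FIRE
t=5: input=4 -> V=0 FIRE
t=6: input=0 -> V=0
t=7: input=4 -> V=0 FIRE

Answer: 0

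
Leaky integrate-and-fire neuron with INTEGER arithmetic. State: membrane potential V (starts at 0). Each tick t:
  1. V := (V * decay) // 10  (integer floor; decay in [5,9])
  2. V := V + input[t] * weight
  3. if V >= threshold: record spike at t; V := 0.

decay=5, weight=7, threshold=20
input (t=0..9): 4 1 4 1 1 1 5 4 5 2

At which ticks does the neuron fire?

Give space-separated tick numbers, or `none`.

t=0: input=4 -> V=0 FIRE
t=1: input=1 -> V=7
t=2: input=4 -> V=0 FIRE
t=3: input=1 -> V=7
t=4: input=1 -> V=10
t=5: input=1 -> V=12
t=6: input=5 -> V=0 FIRE
t=7: input=4 -> V=0 FIRE
t=8: input=5 -> V=0 FIRE
t=9: input=2 -> V=14

Answer: 0 2 6 7 8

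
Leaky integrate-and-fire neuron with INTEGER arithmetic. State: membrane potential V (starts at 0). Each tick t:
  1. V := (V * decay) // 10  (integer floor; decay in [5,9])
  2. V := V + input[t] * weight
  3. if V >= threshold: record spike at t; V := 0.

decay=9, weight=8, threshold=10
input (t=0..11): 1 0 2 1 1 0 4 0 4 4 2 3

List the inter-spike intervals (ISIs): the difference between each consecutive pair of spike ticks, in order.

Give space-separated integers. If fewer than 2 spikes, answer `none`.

Answer: 2 2 2 1 1 1

Derivation:
t=0: input=1 -> V=8
t=1: input=0 -> V=7
t=2: input=2 -> V=0 FIRE
t=3: input=1 -> V=8
t=4: input=1 -> V=0 FIRE
t=5: input=0 -> V=0
t=6: input=4 -> V=0 FIRE
t=7: input=0 -> V=0
t=8: input=4 -> V=0 FIRE
t=9: input=4 -> V=0 FIRE
t=10: input=2 -> V=0 FIRE
t=11: input=3 -> V=0 FIRE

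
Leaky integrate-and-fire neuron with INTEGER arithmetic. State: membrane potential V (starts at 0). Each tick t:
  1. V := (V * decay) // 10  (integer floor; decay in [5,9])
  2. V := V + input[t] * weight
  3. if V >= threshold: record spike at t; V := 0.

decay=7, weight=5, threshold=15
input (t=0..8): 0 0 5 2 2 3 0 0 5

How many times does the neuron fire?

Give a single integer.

t=0: input=0 -> V=0
t=1: input=0 -> V=0
t=2: input=5 -> V=0 FIRE
t=3: input=2 -> V=10
t=4: input=2 -> V=0 FIRE
t=5: input=3 -> V=0 FIRE
t=6: input=0 -> V=0
t=7: input=0 -> V=0
t=8: input=5 -> V=0 FIRE

Answer: 4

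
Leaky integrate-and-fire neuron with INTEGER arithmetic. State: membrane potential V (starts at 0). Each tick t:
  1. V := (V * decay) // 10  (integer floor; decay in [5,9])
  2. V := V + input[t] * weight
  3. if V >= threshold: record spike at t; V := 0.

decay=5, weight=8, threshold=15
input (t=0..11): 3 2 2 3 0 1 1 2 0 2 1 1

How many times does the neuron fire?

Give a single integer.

t=0: input=3 -> V=0 FIRE
t=1: input=2 -> V=0 FIRE
t=2: input=2 -> V=0 FIRE
t=3: input=3 -> V=0 FIRE
t=4: input=0 -> V=0
t=5: input=1 -> V=8
t=6: input=1 -> V=12
t=7: input=2 -> V=0 FIRE
t=8: input=0 -> V=0
t=9: input=2 -> V=0 FIRE
t=10: input=1 -> V=8
t=11: input=1 -> V=12

Answer: 6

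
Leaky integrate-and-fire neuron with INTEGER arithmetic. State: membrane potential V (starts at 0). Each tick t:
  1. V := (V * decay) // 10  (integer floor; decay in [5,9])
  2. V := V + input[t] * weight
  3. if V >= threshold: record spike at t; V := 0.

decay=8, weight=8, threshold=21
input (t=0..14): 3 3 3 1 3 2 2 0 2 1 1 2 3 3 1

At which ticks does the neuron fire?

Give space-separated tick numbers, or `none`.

Answer: 0 1 2 4 6 10 12 13

Derivation:
t=0: input=3 -> V=0 FIRE
t=1: input=3 -> V=0 FIRE
t=2: input=3 -> V=0 FIRE
t=3: input=1 -> V=8
t=4: input=3 -> V=0 FIRE
t=5: input=2 -> V=16
t=6: input=2 -> V=0 FIRE
t=7: input=0 -> V=0
t=8: input=2 -> V=16
t=9: input=1 -> V=20
t=10: input=1 -> V=0 FIRE
t=11: input=2 -> V=16
t=12: input=3 -> V=0 FIRE
t=13: input=3 -> V=0 FIRE
t=14: input=1 -> V=8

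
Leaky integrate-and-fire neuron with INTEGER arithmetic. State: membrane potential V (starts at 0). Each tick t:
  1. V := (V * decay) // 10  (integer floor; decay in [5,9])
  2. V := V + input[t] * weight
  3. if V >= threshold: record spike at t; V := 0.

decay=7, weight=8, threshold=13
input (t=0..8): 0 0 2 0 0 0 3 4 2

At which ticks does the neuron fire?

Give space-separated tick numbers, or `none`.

Answer: 2 6 7 8

Derivation:
t=0: input=0 -> V=0
t=1: input=0 -> V=0
t=2: input=2 -> V=0 FIRE
t=3: input=0 -> V=0
t=4: input=0 -> V=0
t=5: input=0 -> V=0
t=6: input=3 -> V=0 FIRE
t=7: input=4 -> V=0 FIRE
t=8: input=2 -> V=0 FIRE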